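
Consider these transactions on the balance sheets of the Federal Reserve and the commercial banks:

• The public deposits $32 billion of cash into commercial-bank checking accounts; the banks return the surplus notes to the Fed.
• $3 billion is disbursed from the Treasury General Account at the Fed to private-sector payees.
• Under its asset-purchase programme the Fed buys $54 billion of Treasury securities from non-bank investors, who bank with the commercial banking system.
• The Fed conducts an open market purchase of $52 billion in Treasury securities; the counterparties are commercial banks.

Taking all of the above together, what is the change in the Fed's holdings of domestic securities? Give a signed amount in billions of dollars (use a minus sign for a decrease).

+$106 billion

Currency deposit $32 billion: the Fed's securities portfolio is untouched → 0.
Government spending $3 billion: the Fed's securities portfolio is untouched → 0.
Asset purchase (from non-banks) $54 billion: securities added to the Fed's portfolio → +$54B.
OMO purchase (from banks) $52 billion: securities added to the Fed's portfolio → +$52B.
Net: 0 + 0 + 54 + 52 = +$106 billion.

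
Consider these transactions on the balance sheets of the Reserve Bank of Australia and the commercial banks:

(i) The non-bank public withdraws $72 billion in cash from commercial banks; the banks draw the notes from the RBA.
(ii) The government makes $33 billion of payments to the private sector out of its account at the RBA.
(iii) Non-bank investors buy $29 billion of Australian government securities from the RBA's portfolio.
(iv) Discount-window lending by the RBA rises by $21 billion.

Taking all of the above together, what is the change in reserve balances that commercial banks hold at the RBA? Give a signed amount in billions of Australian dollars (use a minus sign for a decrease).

-$47 billion

Currency withdrawal $72 billion: banks swap reserves for currency → −$72B.
Government spending $33 billion: government payments flow into bank reserve accounts → +$33B.
Asset sale (to non-banks) $29 billion: the non-bank buyers' banks settle from reserves → −$29B.
Discount-window loan $21 billion: the loan is credited to the bank's reserve account → +$21B.
Net: −72 + 33 − 29 + 21 = -$47 billion.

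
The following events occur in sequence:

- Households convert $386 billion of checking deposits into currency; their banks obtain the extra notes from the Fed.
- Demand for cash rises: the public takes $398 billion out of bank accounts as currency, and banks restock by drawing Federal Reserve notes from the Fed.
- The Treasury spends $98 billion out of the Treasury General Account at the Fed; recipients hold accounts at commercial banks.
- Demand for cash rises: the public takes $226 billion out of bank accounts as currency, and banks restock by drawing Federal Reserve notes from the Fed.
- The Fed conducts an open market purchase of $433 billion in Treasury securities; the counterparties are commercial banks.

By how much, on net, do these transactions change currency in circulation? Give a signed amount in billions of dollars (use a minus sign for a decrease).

Fed balance sheet:
  Assets:      Securities +$433B
  Liabilities: Bank reserves −$479B, Currency in circulation +$1010B, Government deposits −$98B
Commercial banking system:
  Assets:      Reserves at CB −$479B, Securities −$433B
  Liabilities: Checkable deposits −$912B
So the change in currency in circulation is +$1010 billion.

+$1010 billion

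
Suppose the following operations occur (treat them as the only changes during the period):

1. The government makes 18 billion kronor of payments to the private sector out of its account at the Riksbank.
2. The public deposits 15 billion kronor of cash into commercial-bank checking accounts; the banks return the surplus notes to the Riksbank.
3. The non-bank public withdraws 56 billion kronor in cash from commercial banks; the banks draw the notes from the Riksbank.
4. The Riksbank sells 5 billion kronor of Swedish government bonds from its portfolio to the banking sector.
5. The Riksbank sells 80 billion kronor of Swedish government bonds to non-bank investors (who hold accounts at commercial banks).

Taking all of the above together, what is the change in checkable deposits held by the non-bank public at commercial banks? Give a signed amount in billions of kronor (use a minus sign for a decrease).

Government spending 18 billion kronor: non-bank counterparties' bank balances rise → +18B.
Currency deposit 15 billion kronor: non-bank counterparties' bank balances rise → +15B.
Currency withdrawal 56 billion kronor: non-bank counterparties' bank balances fall → −56B.
OMO sale (to banks) 5 billion kronor: the counterparty is a bank, so public deposits are unchanged → 0.
Asset sale (to non-banks) 80 billion kronor: non-bank counterparties' bank balances fall → −80B.
Net: 18 + 15 − 56 + 0 − 80 = -103 billion.

-103 billion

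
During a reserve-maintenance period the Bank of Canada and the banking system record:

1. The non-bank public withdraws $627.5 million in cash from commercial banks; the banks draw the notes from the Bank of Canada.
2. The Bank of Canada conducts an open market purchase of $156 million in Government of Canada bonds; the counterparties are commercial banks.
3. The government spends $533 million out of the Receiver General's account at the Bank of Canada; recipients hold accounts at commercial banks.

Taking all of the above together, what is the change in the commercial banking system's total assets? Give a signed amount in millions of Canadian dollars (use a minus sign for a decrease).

-$94.5 million

Bank of Canada balance sheet:
  Assets:      Securities +$156M
  Liabilities: Bank reserves +$61.5M, Currency in circulation +$627.5M, Government deposits −$533M
Commercial banking system:
  Assets:      Reserves at CB +$61.5M, Securities −$156M
  Liabilities: Checkable deposits −$94.5M
Change in total bank assets = -$94.5 million.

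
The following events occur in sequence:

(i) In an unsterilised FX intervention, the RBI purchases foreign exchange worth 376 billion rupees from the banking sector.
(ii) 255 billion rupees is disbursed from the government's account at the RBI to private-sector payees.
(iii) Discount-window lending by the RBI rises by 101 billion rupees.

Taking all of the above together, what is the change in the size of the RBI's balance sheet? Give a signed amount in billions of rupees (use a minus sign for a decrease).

RBI balance sheet:
  Assets:      Loans to banks +101B, Foreign assets +376B
  Liabilities: Bank reserves +732B, Government deposits −255B
Commercial banking system:
  Assets:      Reserves at CB +732B, Foreign assets −376B
  Liabilities: Checkable deposits +255B, Borrowings from CB +101B
Change in total RBI assets = +477 billion.

+477 billion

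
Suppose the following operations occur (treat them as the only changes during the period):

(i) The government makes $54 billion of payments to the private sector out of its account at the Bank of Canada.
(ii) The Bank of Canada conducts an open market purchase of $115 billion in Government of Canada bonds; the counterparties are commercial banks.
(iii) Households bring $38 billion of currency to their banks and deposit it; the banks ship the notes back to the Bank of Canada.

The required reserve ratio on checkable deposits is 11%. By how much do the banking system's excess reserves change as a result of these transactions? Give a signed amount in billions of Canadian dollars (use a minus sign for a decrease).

Government spending $54 billion: reserves +$54B, deposits +$54B.
OMO purchase (from banks) $115 billion: reserves +$115B, deposits 0.
Currency deposit $38 billion: reserves +$38B, deposits +$38B.
Totals: Δreserves = +$207B, Δdeposits = +$92B.
Δrequired reserves = 11% × +$92B = +$10.12B.
Δexcess reserves = Δreserves − Δrequired = +$207B − (+$10.12B) = +$196.88 billion.

+$196.88 billion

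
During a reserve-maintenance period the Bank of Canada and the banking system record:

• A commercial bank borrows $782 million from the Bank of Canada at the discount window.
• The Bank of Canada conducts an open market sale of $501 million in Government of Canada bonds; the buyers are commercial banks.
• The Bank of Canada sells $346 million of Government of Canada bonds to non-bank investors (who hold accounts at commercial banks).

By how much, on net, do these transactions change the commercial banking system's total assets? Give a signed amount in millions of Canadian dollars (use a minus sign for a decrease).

+$436 million

Bank of Canada balance sheet:
  Assets:      Securities −$847M, Loans to banks +$782M
  Liabilities: Bank reserves −$65M
Commercial banking system:
  Assets:      Reserves at CB −$65M, Securities +$501M
  Liabilities: Checkable deposits −$346M, Borrowings from CB +$782M
Change in total bank assets = +$436 million.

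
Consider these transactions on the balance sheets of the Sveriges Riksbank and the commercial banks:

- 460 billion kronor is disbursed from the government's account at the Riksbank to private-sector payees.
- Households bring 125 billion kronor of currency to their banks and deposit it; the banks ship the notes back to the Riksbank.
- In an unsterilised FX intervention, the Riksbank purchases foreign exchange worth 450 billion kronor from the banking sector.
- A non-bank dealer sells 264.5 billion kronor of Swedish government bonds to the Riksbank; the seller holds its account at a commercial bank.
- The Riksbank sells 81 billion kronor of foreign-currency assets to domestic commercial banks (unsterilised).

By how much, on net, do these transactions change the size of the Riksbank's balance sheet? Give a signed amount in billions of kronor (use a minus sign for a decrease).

Government spending 460 billion kronor: only the composition of liabilities changes → 0.
Currency deposit 125 billion kronor: only the composition of liabilities changes → 0.
FX purchase 450 billion kronor: a Riksbank asset is acquired → +450B.
Asset purchase (from non-banks) 264.5 billion kronor: a Riksbank asset is acquired → +264.5B.
FX sale 81 billion kronor: a Riksbank asset is shed → −81B.
Net: 0 + 0 + 450 + 264.5 − 81 = +633.5 billion.

+633.5 billion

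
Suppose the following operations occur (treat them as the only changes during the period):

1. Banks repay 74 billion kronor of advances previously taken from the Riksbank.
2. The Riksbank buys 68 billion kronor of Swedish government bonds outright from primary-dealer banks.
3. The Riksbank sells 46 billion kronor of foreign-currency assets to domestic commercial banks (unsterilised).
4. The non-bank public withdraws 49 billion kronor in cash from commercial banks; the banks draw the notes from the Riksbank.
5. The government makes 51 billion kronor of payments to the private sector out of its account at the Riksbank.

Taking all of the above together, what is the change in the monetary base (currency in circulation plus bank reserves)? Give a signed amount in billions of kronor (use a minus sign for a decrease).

Discount-window repayment 74 billion kronor: Riksbank balance sheet contracts → −74B.
OMO purchase (from banks) 68 billion kronor: Riksbank balance sheet expands → +68B.
FX sale 46 billion kronor: Riksbank balance sheet contracts → −46B.
Currency withdrawal 49 billion kronor: just a shift between currency and reserves — both are base money → 0.
Government spending 51 billion kronor: a non-base liability converts back to reserves → +51B.
Net: −74 + 68 − 46 + 0 + 51 = -1 billion.

-1 billion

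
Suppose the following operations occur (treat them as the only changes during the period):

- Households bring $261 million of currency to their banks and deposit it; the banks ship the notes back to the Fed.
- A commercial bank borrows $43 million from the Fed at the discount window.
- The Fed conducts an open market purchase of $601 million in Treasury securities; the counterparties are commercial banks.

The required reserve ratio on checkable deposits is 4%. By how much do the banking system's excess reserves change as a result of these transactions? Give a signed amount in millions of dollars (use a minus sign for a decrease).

+$894.56 million

Currency deposit $261 million: reserves +$261M, deposits +$261M.
Discount-window loan $43 million: reserves +$43M, deposits 0.
OMO purchase (from banks) $601 million: reserves +$601M, deposits 0.
Totals: Δreserves = +$905M, Δdeposits = +$261M.
Δrequired reserves = 4% × +$261M = +$10.44M.
Δexcess reserves = Δreserves − Δrequired = +$905M − (+$10.44M) = +$894.56 million.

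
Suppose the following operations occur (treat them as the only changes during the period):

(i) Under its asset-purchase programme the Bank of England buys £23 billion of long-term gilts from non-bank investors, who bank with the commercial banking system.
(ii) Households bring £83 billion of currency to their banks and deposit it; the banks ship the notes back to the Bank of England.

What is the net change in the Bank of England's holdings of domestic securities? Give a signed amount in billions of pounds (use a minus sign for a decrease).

+£23 billion

Bank of England balance sheet:
  Assets:      Securities +£23B
  Liabilities: Bank reserves +£106B, Currency in circulation −£83B
So the change in the Bank of England's holdings of domestic securities is +£23 billion.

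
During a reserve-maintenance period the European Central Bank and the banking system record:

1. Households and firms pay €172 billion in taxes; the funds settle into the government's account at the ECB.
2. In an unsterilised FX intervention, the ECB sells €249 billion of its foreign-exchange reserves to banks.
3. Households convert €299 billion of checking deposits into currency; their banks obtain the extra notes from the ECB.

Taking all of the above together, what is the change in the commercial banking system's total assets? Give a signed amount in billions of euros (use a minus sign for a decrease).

ECB balance sheet:
  Assets:      Foreign assets −€249B
  Liabilities: Bank reserves −€720B, Currency in circulation +€299B, Government deposits +€172B
Commercial banking system:
  Assets:      Reserves at CB −€720B, Foreign assets +€249B
  Liabilities: Checkable deposits −€471B
Change in total bank assets = -€471 billion.

-€471 billion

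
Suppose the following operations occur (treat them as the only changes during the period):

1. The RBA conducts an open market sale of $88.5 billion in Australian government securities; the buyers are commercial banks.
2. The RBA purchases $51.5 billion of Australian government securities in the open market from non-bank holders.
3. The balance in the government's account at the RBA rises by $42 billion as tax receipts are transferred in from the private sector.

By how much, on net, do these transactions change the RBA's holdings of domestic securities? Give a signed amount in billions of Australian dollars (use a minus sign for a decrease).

RBA balance sheet:
  Assets:      Securities −$37B
  Liabilities: Bank reserves −$79B, Government deposits +$42B
Commercial banking system:
  Assets:      Reserves at CB −$79B, Securities +$88.5B
  Liabilities: Checkable deposits +$9.5B
So the change in the RBA's holdings of domestic securities is -$37 billion.

-$37 billion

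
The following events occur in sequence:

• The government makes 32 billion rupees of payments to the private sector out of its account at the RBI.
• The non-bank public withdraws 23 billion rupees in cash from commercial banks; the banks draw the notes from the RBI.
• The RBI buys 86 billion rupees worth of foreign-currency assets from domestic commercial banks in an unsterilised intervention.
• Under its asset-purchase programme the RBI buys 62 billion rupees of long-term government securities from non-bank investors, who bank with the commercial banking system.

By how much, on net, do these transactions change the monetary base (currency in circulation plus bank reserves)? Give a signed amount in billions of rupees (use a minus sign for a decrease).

RBI balance sheet:
  Assets:      Securities +62B, Foreign assets +86B
  Liabilities: Bank reserves +157B, Currency in circulation +23B, Government deposits −32B
Monetary base = currency + reserves: +23B + (+157B) = +180 billion.

+180 billion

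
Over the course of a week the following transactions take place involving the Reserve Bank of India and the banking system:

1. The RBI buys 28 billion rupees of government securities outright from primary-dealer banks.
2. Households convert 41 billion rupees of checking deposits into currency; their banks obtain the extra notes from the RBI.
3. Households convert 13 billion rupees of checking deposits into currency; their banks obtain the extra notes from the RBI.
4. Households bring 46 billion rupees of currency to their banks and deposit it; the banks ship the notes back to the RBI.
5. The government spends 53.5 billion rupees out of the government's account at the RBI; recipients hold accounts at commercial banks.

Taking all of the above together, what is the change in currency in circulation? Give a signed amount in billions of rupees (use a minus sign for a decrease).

OMO purchase (from banks) 28 billion rupees: no currency enters or leaves circulation → 0.
Currency withdrawal 41 billion rupees: notes leave the central bank → +41B.
Currency withdrawal 13 billion rupees: notes leave the central bank → +13B.
Currency deposit 46 billion rupees: notes return to the central bank → −46B.
Government spending 53.5 billion rupees: no currency enters or leaves circulation → 0.
Net: 0 + 41 + 13 − 46 + 0 = +8 billion.

+8 billion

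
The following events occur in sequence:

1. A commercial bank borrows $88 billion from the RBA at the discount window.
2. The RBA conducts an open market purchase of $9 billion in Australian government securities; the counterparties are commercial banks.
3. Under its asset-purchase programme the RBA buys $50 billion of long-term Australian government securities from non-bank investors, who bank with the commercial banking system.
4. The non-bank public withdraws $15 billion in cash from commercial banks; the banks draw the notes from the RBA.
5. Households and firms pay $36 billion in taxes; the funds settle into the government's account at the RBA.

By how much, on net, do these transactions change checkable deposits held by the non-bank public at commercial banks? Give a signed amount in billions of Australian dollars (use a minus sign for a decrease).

-$1 billion

Discount-window loan $88 billion: the counterparty is a bank, so public deposits are unchanged → 0.
OMO purchase (from banks) $9 billion: the counterparty is a bank, so public deposits are unchanged → 0.
Asset purchase (from non-banks) $50 billion: non-bank counterparties' bank balances rise → +$50B.
Currency withdrawal $15 billion: non-bank counterparties' bank balances fall → −$15B.
Government account inflow $36 billion: non-bank counterparties' bank balances fall → −$36B.
Net: 0 + 0 + 50 − 15 − 36 = -$1 billion.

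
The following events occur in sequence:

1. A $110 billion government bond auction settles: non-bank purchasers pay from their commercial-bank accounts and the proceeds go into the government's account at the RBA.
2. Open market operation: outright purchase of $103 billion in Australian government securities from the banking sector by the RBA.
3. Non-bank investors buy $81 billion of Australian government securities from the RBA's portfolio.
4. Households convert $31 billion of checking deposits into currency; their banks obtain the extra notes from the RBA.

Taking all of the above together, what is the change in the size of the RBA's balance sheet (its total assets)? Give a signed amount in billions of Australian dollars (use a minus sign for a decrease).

+$22 billion

RBA balance sheet:
  Assets:      Securities +$22B
  Liabilities: Bank reserves −$119B, Currency in circulation +$31B, Government deposits +$110B
Commercial banking system:
  Assets:      Reserves at CB −$119B, Securities −$103B
  Liabilities: Checkable deposits −$222B
Change in total RBA assets = +$22 billion.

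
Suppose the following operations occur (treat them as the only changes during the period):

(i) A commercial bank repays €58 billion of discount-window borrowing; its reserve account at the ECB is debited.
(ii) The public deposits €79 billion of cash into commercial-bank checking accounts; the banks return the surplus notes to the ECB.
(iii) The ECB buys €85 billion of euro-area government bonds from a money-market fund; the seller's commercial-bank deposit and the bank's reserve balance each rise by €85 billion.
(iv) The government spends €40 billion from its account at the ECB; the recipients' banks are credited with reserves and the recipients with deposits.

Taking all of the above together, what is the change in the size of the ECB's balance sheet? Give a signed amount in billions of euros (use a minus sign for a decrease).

+€27 billion

Discount-window repayment €58 billion: an ECB asset is shed → −€58B.
Currency deposit €79 billion: only the composition of liabilities changes → 0.
Asset purchase (from non-banks) €85 billion: an ECB asset is acquired → +€85B.
Government spending €40 billion: only the composition of liabilities changes → 0.
Net: −58 + 0 + 85 + 0 = +€27 billion.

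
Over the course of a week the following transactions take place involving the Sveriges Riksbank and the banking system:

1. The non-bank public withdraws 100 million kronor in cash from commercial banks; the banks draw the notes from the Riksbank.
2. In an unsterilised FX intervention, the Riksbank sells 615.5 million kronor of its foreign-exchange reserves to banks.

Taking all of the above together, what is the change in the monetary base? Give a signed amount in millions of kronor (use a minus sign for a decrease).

Currency withdrawal 100 million kronor: just a shift between currency and reserves — both are base money → 0.
FX sale 615.5 million kronor: Riksbank balance sheet contracts → −615.5M.
Net: 0 − 615.5 = -615.5 million.

-615.5 million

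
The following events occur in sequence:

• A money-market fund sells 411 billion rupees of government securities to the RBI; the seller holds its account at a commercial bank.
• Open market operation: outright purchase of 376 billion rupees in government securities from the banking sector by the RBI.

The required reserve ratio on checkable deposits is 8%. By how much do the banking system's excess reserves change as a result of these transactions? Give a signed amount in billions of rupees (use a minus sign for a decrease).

+754.12 billion

Asset purchase (from non-banks) 411 billion rupees: reserves +411B, deposits +411B.
OMO purchase (from banks) 376 billion rupees: reserves +376B, deposits 0.
Totals: Δreserves = +787B, Δdeposits = +411B.
Δrequired reserves = 8% × +411B = +32.88B.
Δexcess reserves = Δreserves − Δrequired = +787B − (+32.88B) = +754.12 billion.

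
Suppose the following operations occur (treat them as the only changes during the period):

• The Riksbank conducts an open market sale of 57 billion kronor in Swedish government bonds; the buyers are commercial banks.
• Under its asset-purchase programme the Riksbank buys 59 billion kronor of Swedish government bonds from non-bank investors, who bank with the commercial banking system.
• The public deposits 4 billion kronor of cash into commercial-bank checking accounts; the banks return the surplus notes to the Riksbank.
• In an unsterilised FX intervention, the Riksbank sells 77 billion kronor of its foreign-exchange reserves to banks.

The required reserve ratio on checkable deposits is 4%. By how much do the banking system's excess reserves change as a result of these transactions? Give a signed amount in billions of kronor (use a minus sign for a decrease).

-73.52 billion

OMO sale (to banks) 57 billion kronor: reserves −57B, deposits 0.
Asset purchase (from non-banks) 59 billion kronor: reserves +59B, deposits +59B.
Currency deposit 4 billion kronor: reserves +4B, deposits +4B.
FX sale 77 billion kronor: reserves −77B, deposits 0.
Totals: Δreserves = −71B, Δdeposits = +63B.
Δrequired reserves = 4% × +63B = +2.52B.
Δexcess reserves = Δreserves − Δrequired = −71B − (+2.52B) = -73.52 billion.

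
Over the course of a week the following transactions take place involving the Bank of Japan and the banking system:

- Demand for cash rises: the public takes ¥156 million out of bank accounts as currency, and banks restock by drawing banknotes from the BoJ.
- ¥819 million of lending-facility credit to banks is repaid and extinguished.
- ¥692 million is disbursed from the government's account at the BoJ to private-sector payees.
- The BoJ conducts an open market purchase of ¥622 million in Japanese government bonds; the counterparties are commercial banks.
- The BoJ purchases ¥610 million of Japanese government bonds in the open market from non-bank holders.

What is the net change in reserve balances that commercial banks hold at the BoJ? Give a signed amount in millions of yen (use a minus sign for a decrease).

+¥949 million

Currency withdrawal ¥156 million: banks swap reserves for currency → −¥156M.
Discount-window repayment ¥819 million: repayment is debited from reserves → −¥819M.
Government spending ¥692 million: government payments flow into bank reserve accounts → +¥692M.
OMO purchase (from banks) ¥622 million: the BoJ pays by crediting reserve accounts → +¥622M.
Asset purchase (from non-banks) ¥610 million: the BoJ pays by crediting reserve accounts → +¥610M.
Net: −156 − 819 + 692 + 622 + 610 = +¥949 million.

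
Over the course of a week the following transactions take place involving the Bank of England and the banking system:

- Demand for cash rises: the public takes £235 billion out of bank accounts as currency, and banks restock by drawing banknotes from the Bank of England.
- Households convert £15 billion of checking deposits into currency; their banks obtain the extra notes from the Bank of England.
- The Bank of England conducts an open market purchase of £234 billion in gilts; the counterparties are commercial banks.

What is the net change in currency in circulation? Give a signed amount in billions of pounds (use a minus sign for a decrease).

+£250 billion

Currency withdrawal £235 billion: notes leave the central bank → +£235B.
Currency withdrawal £15 billion: notes leave the central bank → +£15B.
OMO purchase (from banks) £234 billion: no currency enters or leaves circulation → 0.
Net: 235 + 15 + 0 = +£250 billion.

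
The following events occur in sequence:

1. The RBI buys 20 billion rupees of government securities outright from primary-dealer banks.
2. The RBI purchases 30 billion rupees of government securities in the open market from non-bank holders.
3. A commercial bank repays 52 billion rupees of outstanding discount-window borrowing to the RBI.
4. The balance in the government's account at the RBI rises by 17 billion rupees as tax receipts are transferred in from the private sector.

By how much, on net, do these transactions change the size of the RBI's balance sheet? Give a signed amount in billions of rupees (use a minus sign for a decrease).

-2 billion

OMO purchase (from banks) 20 billion rupees: an RBI asset is acquired → +20B.
Asset purchase (from non-banks) 30 billion rupees: an RBI asset is acquired → +30B.
Discount-window repayment 52 billion rupees: an RBI asset is shed → −52B.
Government account inflow 17 billion rupees: only the composition of liabilities changes → 0.
Net: 20 + 30 − 52 + 0 = -2 billion.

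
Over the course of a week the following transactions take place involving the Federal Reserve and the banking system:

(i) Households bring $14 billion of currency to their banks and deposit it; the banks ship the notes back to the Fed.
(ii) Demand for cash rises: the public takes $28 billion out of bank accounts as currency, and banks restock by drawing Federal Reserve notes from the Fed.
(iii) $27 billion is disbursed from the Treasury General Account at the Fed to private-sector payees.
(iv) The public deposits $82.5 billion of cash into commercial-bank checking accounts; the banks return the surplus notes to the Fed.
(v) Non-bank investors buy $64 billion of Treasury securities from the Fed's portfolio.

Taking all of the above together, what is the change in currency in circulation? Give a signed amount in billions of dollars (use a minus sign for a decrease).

Currency deposit $14 billion: notes return to the central bank → −$14B.
Currency withdrawal $28 billion: notes leave the central bank → +$28B.
Government spending $27 billion: no currency enters or leaves circulation → 0.
Currency deposit $82.5 billion: notes return to the central bank → −$82.5B.
Asset sale (to non-banks) $64 billion: no currency enters or leaves circulation → 0.
Net: −14 + 28 + 0 − 82.5 + 0 = -$68.5 billion.

-$68.5 billion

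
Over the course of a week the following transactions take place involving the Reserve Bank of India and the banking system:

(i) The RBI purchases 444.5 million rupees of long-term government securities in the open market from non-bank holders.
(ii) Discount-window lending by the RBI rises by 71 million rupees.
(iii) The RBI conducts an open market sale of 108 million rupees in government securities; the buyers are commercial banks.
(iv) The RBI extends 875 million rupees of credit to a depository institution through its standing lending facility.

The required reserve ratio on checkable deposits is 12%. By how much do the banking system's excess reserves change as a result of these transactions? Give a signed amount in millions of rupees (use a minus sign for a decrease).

Asset purchase (from non-banks) 444.5 million rupees: reserves +444.5M, deposits +444.5M.
Discount-window loan 71 million rupees: reserves +71M, deposits 0.
OMO sale (to banks) 108 million rupees: reserves −108M, deposits 0.
Discount-window loan 875 million rupees: reserves +875M, deposits 0.
Totals: Δreserves = +1282.5M, Δdeposits = +444.5M.
Δrequired reserves = 12% × +444.5M = +53.34M.
Δexcess reserves = Δreserves − Δrequired = +1282.5M − (+53.34M) = +1229.16 million.

+1229.16 million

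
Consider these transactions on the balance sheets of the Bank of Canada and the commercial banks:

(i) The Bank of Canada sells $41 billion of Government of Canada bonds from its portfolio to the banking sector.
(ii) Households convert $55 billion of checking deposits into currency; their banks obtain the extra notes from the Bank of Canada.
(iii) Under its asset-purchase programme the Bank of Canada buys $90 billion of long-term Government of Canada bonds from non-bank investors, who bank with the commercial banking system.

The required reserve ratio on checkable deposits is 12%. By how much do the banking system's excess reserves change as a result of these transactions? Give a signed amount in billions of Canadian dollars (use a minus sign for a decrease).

-$10.2 billion

OMO sale (to banks) $41 billion: reserves −$41B, deposits 0.
Currency withdrawal $55 billion: reserves −$55B, deposits −$55B.
Asset purchase (from non-banks) $90 billion: reserves +$90B, deposits +$90B.
Totals: Δreserves = −$6B, Δdeposits = +$35B.
Δrequired reserves = 12% × +$35B = +$4.2B.
Δexcess reserves = Δreserves − Δrequired = −$6B − (+$4.2B) = -$10.2 billion.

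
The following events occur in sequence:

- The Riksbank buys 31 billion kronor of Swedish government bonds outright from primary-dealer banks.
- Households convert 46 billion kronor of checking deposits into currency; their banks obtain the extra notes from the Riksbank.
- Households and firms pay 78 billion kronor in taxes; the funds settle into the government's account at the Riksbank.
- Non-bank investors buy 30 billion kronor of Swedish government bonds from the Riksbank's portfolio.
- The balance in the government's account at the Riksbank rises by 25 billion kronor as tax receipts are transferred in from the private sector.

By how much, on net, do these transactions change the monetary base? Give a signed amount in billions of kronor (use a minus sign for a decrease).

OMO purchase (from banks) 31 billion kronor: Riksbank balance sheet expands → +31B.
Currency withdrawal 46 billion kronor: just a shift between currency and reserves — both are base money → 0.
Government account inflow 78 billion kronor: reserves shift to a non-base liability → −78B.
Asset sale (to non-banks) 30 billion kronor: Riksbank balance sheet contracts → −30B.
Government account inflow 25 billion kronor: reserves shift to a non-base liability → −25B.
Net: 31 + 0 − 78 − 30 − 25 = -102 billion.

-102 billion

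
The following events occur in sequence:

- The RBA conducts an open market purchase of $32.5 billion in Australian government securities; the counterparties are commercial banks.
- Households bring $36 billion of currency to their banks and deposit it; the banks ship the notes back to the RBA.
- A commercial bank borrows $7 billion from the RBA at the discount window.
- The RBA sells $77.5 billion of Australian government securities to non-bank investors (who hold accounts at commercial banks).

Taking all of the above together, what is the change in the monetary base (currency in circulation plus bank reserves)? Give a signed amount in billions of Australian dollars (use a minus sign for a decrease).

-$38 billion

RBA balance sheet:
  Assets:      Securities −$45B, Loans to banks +$7B
  Liabilities: Bank reserves −$2B, Currency in circulation −$36B
Commercial banking system:
  Assets:      Reserves at CB −$2B, Securities −$32.5B
  Liabilities: Checkable deposits −$41.5B, Borrowings from CB +$7B
Monetary base = currency + reserves: −$36B + (−$2B) = -$38 billion.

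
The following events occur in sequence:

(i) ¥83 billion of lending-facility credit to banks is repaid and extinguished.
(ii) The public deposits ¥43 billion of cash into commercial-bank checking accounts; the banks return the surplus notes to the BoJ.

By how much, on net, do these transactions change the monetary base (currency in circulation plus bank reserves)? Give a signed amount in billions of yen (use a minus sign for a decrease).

BoJ balance sheet:
  Assets:      Loans to banks −¥83B
  Liabilities: Bank reserves −¥40B, Currency in circulation −¥43B
Monetary base = currency + reserves: −¥43B + (−¥40B) = -¥83 billion.

-¥83 billion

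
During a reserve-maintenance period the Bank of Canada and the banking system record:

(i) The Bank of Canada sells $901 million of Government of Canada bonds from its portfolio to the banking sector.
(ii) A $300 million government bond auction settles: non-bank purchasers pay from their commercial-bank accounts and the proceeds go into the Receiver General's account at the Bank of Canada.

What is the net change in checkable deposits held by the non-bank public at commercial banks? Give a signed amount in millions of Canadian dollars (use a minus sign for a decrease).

-$300 million

Bank of Canada balance sheet:
  Assets:      Securities −$901M
  Liabilities: Bank reserves −$1201M, Government deposits +$300M
Commercial banking system:
  Assets:      Reserves at CB −$1201M, Securities +$901M
  Liabilities: Checkable deposits −$300M
So the change in checkable deposits held by the non-bank public at commercial banks is -$300 million.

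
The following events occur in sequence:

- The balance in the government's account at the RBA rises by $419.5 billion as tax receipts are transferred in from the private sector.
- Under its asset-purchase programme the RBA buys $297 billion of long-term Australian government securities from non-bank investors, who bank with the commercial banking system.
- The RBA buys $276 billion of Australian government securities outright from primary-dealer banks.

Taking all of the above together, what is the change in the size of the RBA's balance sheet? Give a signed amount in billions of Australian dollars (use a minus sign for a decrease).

Government account inflow $419.5 billion: only the composition of liabilities changes → 0.
Asset purchase (from non-banks) $297 billion: an RBA asset is acquired → +$297B.
OMO purchase (from banks) $276 billion: an RBA asset is acquired → +$276B.
Net: 0 + 297 + 276 = +$573 billion.

+$573 billion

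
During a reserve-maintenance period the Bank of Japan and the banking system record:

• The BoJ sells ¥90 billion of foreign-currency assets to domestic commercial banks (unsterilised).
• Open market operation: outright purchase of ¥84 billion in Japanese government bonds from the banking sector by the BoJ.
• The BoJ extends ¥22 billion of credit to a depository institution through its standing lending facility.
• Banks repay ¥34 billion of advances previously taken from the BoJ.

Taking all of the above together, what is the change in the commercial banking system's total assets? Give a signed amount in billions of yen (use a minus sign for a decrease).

FX sale ¥90 billion: just an asset swap on bank balance sheets → 0.
OMO purchase (from banks) ¥84 billion: just an asset swap on bank balance sheets → 0.
Discount-window loan ¥22 billion: bank balance sheets expand → +¥22B.
Discount-window repayment ¥34 billion: bank balance sheets shrink → −¥34B.
Net: 0 + 0 + 22 − 34 = -¥12 billion.

-¥12 billion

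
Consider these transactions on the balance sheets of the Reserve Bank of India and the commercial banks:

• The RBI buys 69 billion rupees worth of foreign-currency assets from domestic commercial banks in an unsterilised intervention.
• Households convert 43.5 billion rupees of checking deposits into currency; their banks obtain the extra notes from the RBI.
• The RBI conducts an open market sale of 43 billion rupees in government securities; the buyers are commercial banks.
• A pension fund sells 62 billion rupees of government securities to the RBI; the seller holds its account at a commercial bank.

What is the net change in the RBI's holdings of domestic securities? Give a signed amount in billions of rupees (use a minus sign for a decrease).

RBI balance sheet:
  Assets:      Securities +19B, Foreign assets +69B
  Liabilities: Bank reserves +44.5B, Currency in circulation +43.5B
Commercial banking system:
  Assets:      Reserves at CB +44.5B, Securities +43B, Foreign assets −69B
  Liabilities: Checkable deposits +18.5B
So the change in the RBI's holdings of domestic securities is +19 billion.

+19 billion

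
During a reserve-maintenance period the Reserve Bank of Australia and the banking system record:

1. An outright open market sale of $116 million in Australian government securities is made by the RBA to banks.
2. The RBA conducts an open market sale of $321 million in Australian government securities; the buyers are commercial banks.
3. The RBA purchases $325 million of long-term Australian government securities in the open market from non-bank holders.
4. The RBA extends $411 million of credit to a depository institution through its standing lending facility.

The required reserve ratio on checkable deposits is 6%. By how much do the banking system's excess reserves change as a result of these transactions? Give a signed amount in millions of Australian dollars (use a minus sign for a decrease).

+$279.5 million

OMO sale (to banks) $116 million: reserves −$116M, deposits 0.
OMO sale (to banks) $321 million: reserves −$321M, deposits 0.
Asset purchase (from non-banks) $325 million: reserves +$325M, deposits +$325M.
Discount-window loan $411 million: reserves +$411M, deposits 0.
Totals: Δreserves = +$299M, Δdeposits = +$325M.
Δrequired reserves = 6% × +$325M = +$19.5M.
Δexcess reserves = Δreserves − Δrequired = +$299M − (+$19.5M) = +$279.5 million.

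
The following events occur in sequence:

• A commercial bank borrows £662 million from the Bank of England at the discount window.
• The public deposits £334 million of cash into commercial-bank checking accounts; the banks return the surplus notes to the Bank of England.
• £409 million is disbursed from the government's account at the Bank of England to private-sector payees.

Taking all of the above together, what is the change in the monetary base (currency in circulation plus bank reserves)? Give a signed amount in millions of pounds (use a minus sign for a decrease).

Bank of England balance sheet:
  Assets:      Loans to banks +£662M
  Liabilities: Bank reserves +£1405M, Currency in circulation −£334M, Government deposits −£409M
Commercial banking system:
  Assets:      Reserves at CB +£1405M
  Liabilities: Checkable deposits +£743M, Borrowings from CB +£662M
Monetary base = currency + reserves: −£334M + (+£1405M) = +£1071 million.

+£1071 million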